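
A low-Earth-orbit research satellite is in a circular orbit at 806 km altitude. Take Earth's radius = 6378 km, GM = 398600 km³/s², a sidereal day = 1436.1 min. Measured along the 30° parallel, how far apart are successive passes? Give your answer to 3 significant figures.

2440 km

Semi-major axis a = 6378 + 806 = 7184 km. Period T = 2π√(a³/μ) = 2π√(7184³/398600) = 6059.8 s = 101.00 min.
Node shift per orbit = (6059.8/86166) × 360° = 25.32°.
Equatorial spacing = 25.32 × 111.3 km/° = 2818 km.
At 30° latitude, spacing = 2818 × cos(30°) = 2441 km.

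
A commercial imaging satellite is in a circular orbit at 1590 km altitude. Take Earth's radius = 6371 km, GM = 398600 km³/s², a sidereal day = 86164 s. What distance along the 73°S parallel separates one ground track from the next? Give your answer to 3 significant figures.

960 km

Semi-major axis a = 6371 + 1590 = 7961 km. Period T = 2π√(a³/μ) = 2π√(7961³/398600) = 7069.1 s = 117.82 min.
Node shift per orbit = (7069.1/86164) × 360° = 29.54°.
Equatorial spacing = 29.54 × 111.2 km/° = 3284 km.
At 73° latitude, spacing = 3284 × cos(73°) = 960 km.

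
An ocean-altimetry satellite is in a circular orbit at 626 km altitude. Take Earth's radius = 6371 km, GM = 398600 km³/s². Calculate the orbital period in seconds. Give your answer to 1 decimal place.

Semi-major axis a = 6371 + 626 = 6997 km. Period T = 2π√(a³/μ) = 2π√(6997³/398600) = 5824.8 s = 97.08 min.

5824.8 seconds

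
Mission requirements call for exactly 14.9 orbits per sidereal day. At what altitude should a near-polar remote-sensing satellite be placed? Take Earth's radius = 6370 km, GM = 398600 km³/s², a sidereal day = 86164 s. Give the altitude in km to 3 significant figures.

593 km

Required period T = 86164 / 14.9 = 5782.8 s.
From T = 2π√(a³/μ): a = (μ T²/4π²)^(1/3) = (398600 × 5782.8² / 4π²)^(1/3) = 6963 km.
Altitude h = a − R = 6963 − 6370 = 593 km.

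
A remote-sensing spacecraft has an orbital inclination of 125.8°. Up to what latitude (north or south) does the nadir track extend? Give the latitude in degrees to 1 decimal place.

54.2°

Retrograde orbit: the ground track reaches ±(180° − i) = ±(180 − 125.8) = ±54.2°.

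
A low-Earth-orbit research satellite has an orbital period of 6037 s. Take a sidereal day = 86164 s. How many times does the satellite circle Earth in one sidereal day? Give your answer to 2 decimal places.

14.27

Orbits per sidereal day = 86164 / 6037.0 = 14.273.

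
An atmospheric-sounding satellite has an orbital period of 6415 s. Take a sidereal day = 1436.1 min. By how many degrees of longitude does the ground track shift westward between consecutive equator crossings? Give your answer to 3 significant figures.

26.8°

During one orbit Earth rotates (6415.0 / 86166) × 360° = 26.80°.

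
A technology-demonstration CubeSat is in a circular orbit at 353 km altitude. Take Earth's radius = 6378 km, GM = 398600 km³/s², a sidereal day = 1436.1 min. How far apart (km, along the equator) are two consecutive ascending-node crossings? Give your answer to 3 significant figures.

Semi-major axis a = 6378 + 353 = 6731 km. Period T = 2π√(a³/μ) = 2π√(6731³/398600) = 5495.8 s = 91.60 min.
During one orbit Earth rotates (5495.8 / 86166) × 360° = 22.96°.
At the equator that is 22.96° × (2π·6378/360) km/° = 22.96 × 111.3 = 2556 km.

2560 km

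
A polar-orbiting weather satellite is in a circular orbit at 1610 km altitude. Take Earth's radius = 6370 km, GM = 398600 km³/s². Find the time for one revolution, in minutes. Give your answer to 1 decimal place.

Semi-major axis a = 6370 + 1610 = 7980 km. Period T = 2π√(a³/μ) = 2π√(7980³/398600) = 7094.4 s = 118.24 min.

118.2 min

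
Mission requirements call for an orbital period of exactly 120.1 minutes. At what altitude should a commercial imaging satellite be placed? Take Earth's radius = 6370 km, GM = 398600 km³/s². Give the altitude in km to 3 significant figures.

T = 120.1 min = 7206.0 s.
From T = 2π√(a³/μ): a = (μ T²/4π²)^(1/3) = (398600 × 7206.0² / 4π²)^(1/3) = 8063 km.
Altitude h = a − R = 8063 − 6370 = 1693 km.

1690 km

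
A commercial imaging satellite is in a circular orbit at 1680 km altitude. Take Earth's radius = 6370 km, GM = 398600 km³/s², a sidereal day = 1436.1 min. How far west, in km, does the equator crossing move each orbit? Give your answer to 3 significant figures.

3340 km

Semi-major axis a = 6370 + 1680 = 8050 km. Period T = 2π√(a³/μ) = 2π√(8050³/398600) = 7187.9 s = 119.80 min.
During one orbit Earth rotates (7187.9 / 86166) × 360° = 30.03°.
At the equator that is 30.03° × (2π·6370/360) km/° = 30.03 × 111.2 = 3339 km.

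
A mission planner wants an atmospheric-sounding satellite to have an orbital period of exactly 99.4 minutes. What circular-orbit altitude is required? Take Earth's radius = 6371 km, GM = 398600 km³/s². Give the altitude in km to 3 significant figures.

737 km

T = 99.4 min = 5964.0 s.
From T = 2π√(a³/μ): a = (μ T²/4π²)^(1/3) = (398600 × 5964.0² / 4π²)^(1/3) = 7108 km.
Altitude h = a − R = 7108 − 6371 = 737 km.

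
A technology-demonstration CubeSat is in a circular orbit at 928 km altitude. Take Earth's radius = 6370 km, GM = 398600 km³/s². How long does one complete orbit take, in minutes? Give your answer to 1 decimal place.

Semi-major axis a = 6370 + 928 = 7298 km. Period T = 2π√(a³/μ) = 2π√(7298³/398600) = 6204.6 s = 103.41 min.

103.4 min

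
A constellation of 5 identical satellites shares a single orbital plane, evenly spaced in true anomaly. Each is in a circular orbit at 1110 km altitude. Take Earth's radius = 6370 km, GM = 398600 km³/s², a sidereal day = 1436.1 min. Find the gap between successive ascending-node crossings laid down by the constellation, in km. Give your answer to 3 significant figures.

Semi-major axis a = 6370 + 1110 = 7480 km. Period T = 2π√(a³/μ) = 2π√(7480³/398600) = 6438.2 s = 107.30 min.
Single-satellite node shift = (6438.2/86166) × 360° = 26.90°.
With 5 satellites evenly phased, successive equator crossings are 26.90/5 = 5.380° apart.
That is 5.380 × 111.2 = 598 km at the equator.

598 km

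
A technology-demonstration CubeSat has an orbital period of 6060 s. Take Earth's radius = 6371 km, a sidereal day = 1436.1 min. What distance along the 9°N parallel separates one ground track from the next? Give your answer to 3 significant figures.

Node shift per orbit = (6060.0/86166) × 360° = 25.32°.
Equatorial spacing = 25.32 × 111.2 km/° = 2815 km.
At 9° latitude, spacing = 2815 × cos(9°) = 2781 km.

2780 km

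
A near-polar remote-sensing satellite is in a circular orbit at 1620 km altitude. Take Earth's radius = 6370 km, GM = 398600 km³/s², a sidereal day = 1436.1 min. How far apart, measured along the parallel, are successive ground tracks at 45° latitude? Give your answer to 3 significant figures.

2330 km

Semi-major axis a = 6370 + 1620 = 7990 km. Period T = 2π√(a³/μ) = 2π√(7990³/398600) = 7107.7 s = 118.46 min.
Node shift per orbit = (7107.7/86166) × 360° = 29.70°.
Equatorial spacing = 29.70 × 111.2 km/° = 3302 km.
At 45° latitude, spacing = 3302 × cos(45°) = 2335 km.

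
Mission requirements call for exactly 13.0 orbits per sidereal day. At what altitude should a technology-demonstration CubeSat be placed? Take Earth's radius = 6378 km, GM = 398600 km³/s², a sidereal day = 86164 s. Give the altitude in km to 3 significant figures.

Required period T = 86164 / 13.0 = 6628.0 s.
From T = 2π√(a³/μ): a = (μ T²/4π²)^(1/3) = (398600 × 6628.0² / 4π²)^(1/3) = 7626 km.
Altitude h = a − R = 7626 − 6378 = 1248 km.

1250 km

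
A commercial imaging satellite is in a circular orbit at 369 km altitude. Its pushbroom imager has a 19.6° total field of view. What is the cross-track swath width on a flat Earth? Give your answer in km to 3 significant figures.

Half-angle = 19.6°/2 = 9.8°.
Swath width ≈ 2h·tan(θ/2) = 2 × 369 × tan(9.8°) = 127.5 km.

127 km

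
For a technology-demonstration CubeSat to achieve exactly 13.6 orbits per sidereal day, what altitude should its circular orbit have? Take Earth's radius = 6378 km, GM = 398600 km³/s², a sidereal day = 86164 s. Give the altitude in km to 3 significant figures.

Required period T = 86164 / 13.6 = 6335.6 s.
From T = 2π√(a³/μ): a = (μ T²/4π²)^(1/3) = (398600 × 6335.6² / 4π²)^(1/3) = 7400 km.
Altitude h = a − R = 7400 − 6378 = 1022 km.

1020 km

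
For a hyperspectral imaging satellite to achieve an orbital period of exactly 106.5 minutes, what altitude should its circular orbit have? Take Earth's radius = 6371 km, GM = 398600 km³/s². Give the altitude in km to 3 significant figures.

T = 106.5 min = 6390.0 s.
From T = 2π√(a³/μ): a = (μ T²/4π²)^(1/3) = (398600 × 6390.0² / 4π²)^(1/3) = 7443 km.
Altitude h = a − R = 7443 − 6371 = 1072 km.

1070 km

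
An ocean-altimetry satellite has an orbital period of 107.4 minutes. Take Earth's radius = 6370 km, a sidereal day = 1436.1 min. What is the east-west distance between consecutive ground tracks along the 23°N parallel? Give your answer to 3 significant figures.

2760 km

T = 107.4 min = 6444.0 s.
Node shift per orbit = (6444.0/86166) × 360° = 26.92°.
Equatorial spacing = 26.92 × 111.2 km/° = 2993 km.
At 23° latitude, spacing = 2993 × cos(23°) = 2755 km.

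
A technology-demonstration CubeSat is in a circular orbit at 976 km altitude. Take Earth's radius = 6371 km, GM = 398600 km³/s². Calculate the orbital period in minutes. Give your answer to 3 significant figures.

Semi-major axis a = 6371 + 976 = 7347 km. Period T = 2π√(a³/μ) = 2π√(7347³/398600) = 6267.2 s = 104.45 min.

104 min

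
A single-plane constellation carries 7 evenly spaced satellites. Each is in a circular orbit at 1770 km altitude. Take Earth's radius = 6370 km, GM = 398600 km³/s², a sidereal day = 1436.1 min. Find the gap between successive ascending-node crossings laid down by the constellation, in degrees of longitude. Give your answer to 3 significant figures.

4.36°

Semi-major axis a = 6370 + 1770 = 8140 km. Period T = 2π√(a³/μ) = 2π√(8140³/398600) = 7308.8 s = 121.81 min.
Single-satellite node shift = (7308.8/86166) × 360° = 30.54°.
With 7 satellites evenly phased, successive equator crossings are 30.54/7 = 4.362° apart.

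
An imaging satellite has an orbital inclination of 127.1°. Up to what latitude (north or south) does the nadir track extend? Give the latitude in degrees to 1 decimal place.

Retrograde orbit: the ground track reaches ±(180° − i) = ±(180 − 127.1) = ±52.9°.

52.9°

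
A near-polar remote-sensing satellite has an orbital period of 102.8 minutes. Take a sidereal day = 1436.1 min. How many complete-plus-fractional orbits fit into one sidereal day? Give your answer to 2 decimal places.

13.97

T = 102.8 min = 6168.0 s.
Orbits per sidereal day = 86166 / 6168.0 = 13.970.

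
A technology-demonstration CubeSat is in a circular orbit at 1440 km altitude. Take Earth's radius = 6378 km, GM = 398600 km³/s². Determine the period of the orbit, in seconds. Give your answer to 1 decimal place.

Semi-major axis a = 6378 + 1440 = 7818 km. Period T = 2π√(a³/μ) = 2π√(7818³/398600) = 6879.5 s = 114.66 min.

6879.5 seconds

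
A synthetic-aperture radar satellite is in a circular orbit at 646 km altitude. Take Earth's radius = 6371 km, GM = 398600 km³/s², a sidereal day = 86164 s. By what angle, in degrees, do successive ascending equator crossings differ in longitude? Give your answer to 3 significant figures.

24.4°

Semi-major axis a = 6371 + 646 = 7017 km. Period T = 2π√(a³/μ) = 2π√(7017³/398600) = 5849.8 s = 97.50 min.
During one orbit Earth rotates (5849.8 / 86164) × 360° = 24.44°.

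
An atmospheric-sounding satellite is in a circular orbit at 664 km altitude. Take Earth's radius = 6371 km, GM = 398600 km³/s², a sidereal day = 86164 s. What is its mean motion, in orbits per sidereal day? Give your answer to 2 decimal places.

Semi-major axis a = 6371 + 664 = 7035 km. Period T = 2π√(a³/μ) = 2π√(7035³/398600) = 5872.3 s = 97.87 min.
Orbits per sidereal day = 86164 / 5872.3 = 14.673.

14.67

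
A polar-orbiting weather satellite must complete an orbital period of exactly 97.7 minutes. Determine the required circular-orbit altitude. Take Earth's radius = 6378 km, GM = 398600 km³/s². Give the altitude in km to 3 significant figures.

649 km

T = 97.7 min = 5862.0 s.
From T = 2π√(a³/μ): a = (μ T²/4π²)^(1/3) = (398600 × 5862.0² / 4π²)^(1/3) = 7027 km.
Altitude h = a − R = 7027 − 6378 = 649 km.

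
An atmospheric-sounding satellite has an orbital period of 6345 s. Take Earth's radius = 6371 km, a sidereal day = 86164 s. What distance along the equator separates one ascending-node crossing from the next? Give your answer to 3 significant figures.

2950 km

During one orbit Earth rotates (6345.0 / 86164) × 360° = 26.51°.
At the equator that is 26.51° × (2π·6371/360) km/° = 26.51 × 111.2 = 2948 km.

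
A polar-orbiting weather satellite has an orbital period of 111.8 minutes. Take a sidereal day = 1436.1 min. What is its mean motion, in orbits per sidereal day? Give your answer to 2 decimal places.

12.85

T = 111.8 min = 6708.0 s.
Orbits per sidereal day = 86166 / 6708.0 = 12.845.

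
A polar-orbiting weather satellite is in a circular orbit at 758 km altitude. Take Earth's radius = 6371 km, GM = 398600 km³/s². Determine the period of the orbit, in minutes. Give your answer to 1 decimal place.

Semi-major axis a = 6371 + 758 = 7129 km. Period T = 2π√(a³/μ) = 2π√(7129³/398600) = 5990.4 s = 99.84 min.

99.8 min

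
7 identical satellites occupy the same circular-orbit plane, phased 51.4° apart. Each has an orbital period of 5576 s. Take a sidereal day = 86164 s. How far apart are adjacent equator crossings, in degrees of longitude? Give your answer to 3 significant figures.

3.33°

Single-satellite node shift = (5576.0/86164) × 360° = 23.30°.
With 7 satellites evenly phased, successive equator crossings are 23.30/7 = 3.328° apart.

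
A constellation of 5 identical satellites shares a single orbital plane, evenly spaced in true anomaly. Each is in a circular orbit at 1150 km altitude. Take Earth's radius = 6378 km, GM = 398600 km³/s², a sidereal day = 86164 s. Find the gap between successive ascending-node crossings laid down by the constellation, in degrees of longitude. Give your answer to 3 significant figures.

5.43°

Semi-major axis a = 6378 + 1150 = 7528 km. Period T = 2π√(a³/μ) = 2π√(7528³/398600) = 6500.3 s = 108.34 min.
Single-satellite node shift = (6500.3/86164) × 360° = 27.16°.
With 5 satellites evenly phased, successive equator crossings are 27.16/5 = 5.432° apart.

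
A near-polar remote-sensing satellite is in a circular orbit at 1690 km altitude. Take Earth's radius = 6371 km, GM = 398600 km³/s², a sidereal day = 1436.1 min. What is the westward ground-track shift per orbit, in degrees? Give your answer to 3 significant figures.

30.1°

Semi-major axis a = 6371 + 1690 = 8061 km. Period T = 2π√(a³/μ) = 2π√(8061³/398600) = 7202.7 s = 120.04 min.
During one orbit Earth rotates (7202.7 / 86166) × 360° = 30.09°.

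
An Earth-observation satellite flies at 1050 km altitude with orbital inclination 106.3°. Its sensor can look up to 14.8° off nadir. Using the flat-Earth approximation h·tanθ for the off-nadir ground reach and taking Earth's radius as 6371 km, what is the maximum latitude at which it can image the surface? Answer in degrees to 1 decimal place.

76.2°

Retrograde orbit: the ground track reaches ±(180° − i) = ±(180 − 106.3) = ±73.7°.
Sensor half-swath on the ground ≈ 1050·tan(14.8°) = 277 km = 2.49° of latitude.
Maximum observable latitude ≈ 73.7 + 2.49 = 76.2°.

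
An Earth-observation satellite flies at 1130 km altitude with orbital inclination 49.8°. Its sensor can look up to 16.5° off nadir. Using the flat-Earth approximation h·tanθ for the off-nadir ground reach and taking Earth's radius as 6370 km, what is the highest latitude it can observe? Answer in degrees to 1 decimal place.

For a prograde orbit the ground track reaches latitude ±i = ±49.8°.
Sensor half-swath on the ground ≈ 1130·tan(16.5°) = 335 km = 3.01° of latitude.
Maximum observable latitude ≈ 49.8 + 3.01 = 52.8°.

52.8°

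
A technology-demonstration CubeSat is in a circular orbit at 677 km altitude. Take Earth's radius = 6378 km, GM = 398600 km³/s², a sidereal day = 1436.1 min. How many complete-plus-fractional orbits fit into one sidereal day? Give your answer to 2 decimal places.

Semi-major axis a = 6378 + 677 = 7055 km. Period T = 2π√(a³/μ) = 2π√(7055³/398600) = 5897.3 s = 98.29 min.
Orbits per sidereal day = 86166 / 5897.3 = 14.611.

14.61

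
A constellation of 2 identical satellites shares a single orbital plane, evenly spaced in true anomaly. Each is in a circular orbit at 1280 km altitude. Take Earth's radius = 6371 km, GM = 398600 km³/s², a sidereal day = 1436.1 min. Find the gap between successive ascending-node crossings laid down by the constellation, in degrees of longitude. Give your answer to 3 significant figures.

Semi-major axis a = 6371 + 1280 = 7651 km. Period T = 2π√(a³/μ) = 2π√(7651³/398600) = 6660.2 s = 111.00 min.
Single-satellite node shift = (6660.2/86166) × 360° = 27.83°.
With 2 satellites evenly phased, successive equator crossings are 27.83/2 = 13.913° apart.

13.9°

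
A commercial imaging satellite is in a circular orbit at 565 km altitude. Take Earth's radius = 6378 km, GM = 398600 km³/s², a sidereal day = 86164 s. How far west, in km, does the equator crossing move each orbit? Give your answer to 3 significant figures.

2680 km

Semi-major axis a = 6378 + 565 = 6943 km. Period T = 2π√(a³/μ) = 2π√(6943³/398600) = 5757.5 s = 95.96 min.
During one orbit Earth rotates (5757.5 / 86164) × 360° = 24.06°.
At the equator that is 24.06° × (2π·6378/360) km/° = 24.06 × 111.3 = 2678 km.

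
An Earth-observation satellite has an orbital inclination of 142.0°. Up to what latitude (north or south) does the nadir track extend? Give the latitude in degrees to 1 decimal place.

Retrograde orbit: the ground track reaches ±(180° − i) = ±(180 − 142.0) = ±38.0°.

38.0°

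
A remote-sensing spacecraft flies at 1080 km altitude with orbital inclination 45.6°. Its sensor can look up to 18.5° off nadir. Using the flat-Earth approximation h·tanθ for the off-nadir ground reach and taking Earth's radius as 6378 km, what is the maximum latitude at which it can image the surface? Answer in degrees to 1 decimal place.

For a prograde orbit the ground track reaches latitude ±i = ±45.6°.
Sensor half-swath on the ground ≈ 1080·tan(18.5°) = 361 km = 3.25° of latitude.
Maximum observable latitude ≈ 45.6 + 3.25 = 48.8°.

48.8°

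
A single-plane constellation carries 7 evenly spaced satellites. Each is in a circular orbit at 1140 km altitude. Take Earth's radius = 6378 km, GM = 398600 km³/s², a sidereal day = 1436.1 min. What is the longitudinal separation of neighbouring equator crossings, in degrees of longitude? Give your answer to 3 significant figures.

3.87°

Semi-major axis a = 6378 + 1140 = 7518 km. Period T = 2π√(a³/μ) = 2π√(7518³/398600) = 6487.3 s = 108.12 min.
Single-satellite node shift = (6487.3/86166) × 360° = 27.10°.
With 7 satellites evenly phased, successive equator crossings are 27.10/7 = 3.872° apart.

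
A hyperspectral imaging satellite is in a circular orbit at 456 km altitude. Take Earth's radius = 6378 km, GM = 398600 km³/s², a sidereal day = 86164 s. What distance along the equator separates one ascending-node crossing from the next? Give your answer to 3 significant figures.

2610 km

Semi-major axis a = 6378 + 456 = 6834 km. Period T = 2π√(a³/μ) = 2π√(6834³/398600) = 5622.4 s = 93.71 min.
During one orbit Earth rotates (5622.4 / 86164) × 360° = 23.49°.
At the equator that is 23.49° × (2π·6378/360) km/° = 23.49 × 111.3 = 2615 km.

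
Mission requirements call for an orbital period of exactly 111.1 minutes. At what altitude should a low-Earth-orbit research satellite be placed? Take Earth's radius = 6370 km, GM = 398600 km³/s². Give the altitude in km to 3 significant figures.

T = 111.1 min = 6666.0 s.
From T = 2π√(a³/μ): a = (μ T²/4π²)^(1/3) = (398600 × 6666.0² / 4π²)^(1/3) = 7655 km.
Altitude h = a − R = 7655 − 6370 = 1285 km.

1290 km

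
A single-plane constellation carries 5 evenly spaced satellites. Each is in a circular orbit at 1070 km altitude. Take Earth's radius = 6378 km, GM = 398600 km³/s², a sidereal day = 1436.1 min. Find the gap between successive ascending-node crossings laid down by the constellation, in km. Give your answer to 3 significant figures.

Semi-major axis a = 6378 + 1070 = 7448 km. Period T = 2π√(a³/μ) = 2π√(7448³/398600) = 6396.9 s = 106.62 min.
Single-satellite node shift = (6396.9/86166) × 360° = 26.73°.
With 5 satellites evenly phased, successive equator crossings are 26.73/5 = 5.345° apart.
That is 5.345 × 111.3 = 595 km at the equator.

595 km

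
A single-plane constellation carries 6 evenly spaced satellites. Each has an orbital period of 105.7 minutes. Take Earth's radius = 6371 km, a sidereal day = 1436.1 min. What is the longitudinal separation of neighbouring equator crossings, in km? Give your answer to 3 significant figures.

T = 105.7 min = 6342.0 s.
Single-satellite node shift = (6342.0/86166) × 360° = 26.50°.
With 6 satellites evenly phased, successive equator crossings are 26.50/6 = 4.416° apart.
That is 4.416 × 111.2 = 491 km at the equator.

491 km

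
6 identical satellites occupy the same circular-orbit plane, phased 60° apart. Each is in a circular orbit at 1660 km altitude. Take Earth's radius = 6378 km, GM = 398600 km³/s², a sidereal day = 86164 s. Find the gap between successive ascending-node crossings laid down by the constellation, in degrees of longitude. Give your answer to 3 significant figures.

Semi-major axis a = 6378 + 1660 = 8038 km. Period T = 2π√(a³/μ) = 2π√(8038³/398600) = 7171.9 s = 119.53 min.
Single-satellite node shift = (7171.9/86164) × 360° = 29.96°.
With 6 satellites evenly phased, successive equator crossings are 29.96/6 = 4.994° apart.

4.99°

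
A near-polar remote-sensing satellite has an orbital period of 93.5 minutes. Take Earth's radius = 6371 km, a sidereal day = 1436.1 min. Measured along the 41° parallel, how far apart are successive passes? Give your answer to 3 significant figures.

T = 93.5 min = 5610.0 s.
Node shift per orbit = (5610.0/86166) × 360° = 23.44°.
Equatorial spacing = 23.44 × 111.2 km/° = 2606 km.
At 41° latitude, spacing = 2606 × cos(41°) = 1967 km.

1970 km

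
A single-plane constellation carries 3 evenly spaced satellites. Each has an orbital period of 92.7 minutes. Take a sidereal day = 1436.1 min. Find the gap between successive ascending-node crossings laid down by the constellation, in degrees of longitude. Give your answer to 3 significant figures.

T = 92.7 min = 5562.0 s.
Single-satellite node shift = (5562.0/86166) × 360° = 23.24°.
With 3 satellites evenly phased, successive equator crossings are 23.24/3 = 7.746° apart.

7.75°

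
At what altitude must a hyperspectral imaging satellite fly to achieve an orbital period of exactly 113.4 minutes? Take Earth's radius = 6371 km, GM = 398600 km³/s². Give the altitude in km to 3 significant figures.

T = 113.4 min = 6804.0 s.
From T = 2π√(a³/μ): a = (μ T²/4π²)^(1/3) = (398600 × 6804.0² / 4π²)^(1/3) = 7761 km.
Altitude h = a − R = 7761 − 6371 = 1390 km.

1390 km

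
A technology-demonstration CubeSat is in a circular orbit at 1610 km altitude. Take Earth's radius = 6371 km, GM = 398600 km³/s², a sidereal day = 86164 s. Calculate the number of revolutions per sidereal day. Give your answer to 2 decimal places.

12.14

Semi-major axis a = 6371 + 1610 = 7981 km. Period T = 2π√(a³/μ) = 2π√(7981³/398600) = 7095.7 s = 118.26 min.
Orbits per sidereal day = 86164 / 7095.7 = 12.143.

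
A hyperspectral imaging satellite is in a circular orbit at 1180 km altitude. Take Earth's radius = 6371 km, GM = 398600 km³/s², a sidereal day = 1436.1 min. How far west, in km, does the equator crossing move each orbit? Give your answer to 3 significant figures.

Semi-major axis a = 6371 + 1180 = 7551 km. Period T = 2π√(a³/μ) = 2π√(7551³/398600) = 6530.1 s = 108.83 min.
During one orbit Earth rotates (6530.1 / 86166) × 360° = 27.28°.
At the equator that is 27.28° × (2π·6371/360) km/° = 27.28 × 111.2 = 3034 km.

3030 km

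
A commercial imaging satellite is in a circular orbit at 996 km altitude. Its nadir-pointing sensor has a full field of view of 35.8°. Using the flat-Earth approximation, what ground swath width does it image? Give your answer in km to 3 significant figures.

643 km

Half-angle = 35.8°/2 = 17.9°.
Swath width ≈ 2h·tan(θ/2) = 2 × 996 × tan(17.9°) = 643.4 km.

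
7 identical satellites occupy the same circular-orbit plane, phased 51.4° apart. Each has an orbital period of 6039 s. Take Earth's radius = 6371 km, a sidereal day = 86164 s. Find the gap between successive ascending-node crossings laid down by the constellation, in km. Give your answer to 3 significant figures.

401 km

Single-satellite node shift = (6039.0/86164) × 360° = 25.23°.
With 7 satellites evenly phased, successive equator crossings are 25.23/7 = 3.604° apart.
That is 3.604 × 111.2 = 401 km at the equator.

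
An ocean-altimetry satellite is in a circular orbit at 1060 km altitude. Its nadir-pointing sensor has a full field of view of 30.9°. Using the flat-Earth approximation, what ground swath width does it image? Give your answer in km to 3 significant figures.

Half-angle = 30.9°/2 = 15.45°.
Swath width ≈ 2h·tan(θ/2) = 2 × 1060 × tan(15.45°) = 585.9 km.

586 km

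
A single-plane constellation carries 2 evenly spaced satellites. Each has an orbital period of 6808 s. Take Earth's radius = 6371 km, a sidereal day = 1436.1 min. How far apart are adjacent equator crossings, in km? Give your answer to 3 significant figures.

Single-satellite node shift = (6808.0/86166) × 360° = 28.44°.
With 2 satellites evenly phased, successive equator crossings are 28.44/2 = 14.222° apart.
That is 14.222 × 111.2 = 1581 km at the equator.

1580 km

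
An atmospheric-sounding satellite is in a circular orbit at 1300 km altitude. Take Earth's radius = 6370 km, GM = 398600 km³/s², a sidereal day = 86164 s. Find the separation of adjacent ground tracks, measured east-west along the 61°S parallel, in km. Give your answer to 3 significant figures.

1510 km

Semi-major axis a = 6370 + 1300 = 7670 km. Period T = 2π√(a³/μ) = 2π√(7670³/398600) = 6685.0 s = 111.42 min.
Node shift per orbit = (6685.0/86164) × 360° = 27.93°.
Equatorial spacing = 27.93 × 111.2 km/° = 3105 km.
At 61° latitude, spacing = 3105 × cos(61°) = 1505 km.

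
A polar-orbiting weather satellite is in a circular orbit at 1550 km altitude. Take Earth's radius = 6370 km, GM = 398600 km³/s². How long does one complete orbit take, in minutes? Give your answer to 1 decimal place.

116.9 min

Semi-major axis a = 6370 + 1550 = 7920 km. Period T = 2π√(a³/μ) = 2π√(7920³/398600) = 7014.5 s = 116.91 min.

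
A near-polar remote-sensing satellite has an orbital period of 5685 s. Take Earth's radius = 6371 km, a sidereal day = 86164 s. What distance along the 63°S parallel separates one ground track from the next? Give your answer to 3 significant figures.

1200 km

Node shift per orbit = (5685.0/86164) × 360° = 23.75°.
Equatorial spacing = 23.75 × 111.2 km/° = 2641 km.
At 63° latitude, spacing = 2641 × cos(63°) = 1199 km.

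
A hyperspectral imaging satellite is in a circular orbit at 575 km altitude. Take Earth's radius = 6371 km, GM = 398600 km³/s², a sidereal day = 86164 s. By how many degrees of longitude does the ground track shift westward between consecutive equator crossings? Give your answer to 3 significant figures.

24.1°

Semi-major axis a = 6371 + 575 = 6946 km. Period T = 2π√(a³/μ) = 2π√(6946³/398600) = 5761.2 s = 96.02 min.
During one orbit Earth rotates (5761.2 / 86164) × 360° = 24.07°.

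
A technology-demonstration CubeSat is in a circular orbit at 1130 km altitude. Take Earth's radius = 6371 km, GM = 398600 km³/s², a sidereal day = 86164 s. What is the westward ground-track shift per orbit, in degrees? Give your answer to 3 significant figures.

27.0°

Semi-major axis a = 6371 + 1130 = 7501 km. Period T = 2π√(a³/μ) = 2π√(7501³/398600) = 6465.3 s = 107.76 min.
During one orbit Earth rotates (6465.3 / 86164) × 360° = 27.01°.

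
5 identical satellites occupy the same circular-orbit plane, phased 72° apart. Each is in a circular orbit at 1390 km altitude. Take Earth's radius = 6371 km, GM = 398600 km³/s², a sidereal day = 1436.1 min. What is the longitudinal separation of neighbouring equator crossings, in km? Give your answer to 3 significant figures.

632 km

Semi-major axis a = 6371 + 1390 = 7761 km. Period T = 2π√(a³/μ) = 2π√(7761³/398600) = 6804.4 s = 113.41 min.
Single-satellite node shift = (6804.4/86166) × 360° = 28.43°.
With 5 satellites evenly phased, successive equator crossings are 28.43/5 = 5.686° apart.
That is 5.686 × 111.2 = 632 km at the equator.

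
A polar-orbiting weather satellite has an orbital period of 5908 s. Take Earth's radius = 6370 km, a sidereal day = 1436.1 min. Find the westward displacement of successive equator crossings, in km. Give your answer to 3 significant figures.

2740 km

During one orbit Earth rotates (5908.0 / 86166) × 360° = 24.68°.
At the equator that is 24.68° × (2π·6370/360) km/° = 24.68 × 111.2 = 2744 km.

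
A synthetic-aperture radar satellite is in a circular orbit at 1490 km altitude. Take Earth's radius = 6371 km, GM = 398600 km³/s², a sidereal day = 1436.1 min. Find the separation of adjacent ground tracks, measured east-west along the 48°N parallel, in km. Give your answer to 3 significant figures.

2160 km

Semi-major axis a = 6371 + 1490 = 7861 km. Period T = 2π√(a³/μ) = 2π√(7861³/398600) = 6936.3 s = 115.61 min.
Node shift per orbit = (6936.3/86166) × 360° = 28.98°.
Equatorial spacing = 28.98 × 111.2 km/° = 3222 km.
At 48° latitude, spacing = 3222 × cos(48°) = 2156 km.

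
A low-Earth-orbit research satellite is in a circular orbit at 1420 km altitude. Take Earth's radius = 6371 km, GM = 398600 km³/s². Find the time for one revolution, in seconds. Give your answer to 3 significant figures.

Semi-major axis a = 6371 + 1420 = 7791 km. Period T = 2π√(a³/μ) = 2π√(7791³/398600) = 6843.9 s = 114.06 min.

6840 seconds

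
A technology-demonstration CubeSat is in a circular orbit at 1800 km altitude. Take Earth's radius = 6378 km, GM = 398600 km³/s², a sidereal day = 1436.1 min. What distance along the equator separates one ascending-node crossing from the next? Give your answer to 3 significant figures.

Semi-major axis a = 6378 + 1800 = 8178 km. Period T = 2π√(a³/μ) = 2π√(8178³/398600) = 7360.1 s = 122.67 min.
During one orbit Earth rotates (7360.1 / 86166) × 360° = 30.75°.
At the equator that is 30.75° × (2π·6378/360) km/° = 30.75 × 111.3 = 3423 km.

3420 km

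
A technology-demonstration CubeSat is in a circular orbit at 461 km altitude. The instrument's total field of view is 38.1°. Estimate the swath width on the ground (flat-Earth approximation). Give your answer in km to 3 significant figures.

318 km

Half-angle = 38.1°/2 = 19.05°.
Swath width ≈ 2h·tan(θ/2) = 2 × 461 × tan(19.05°) = 318.4 km.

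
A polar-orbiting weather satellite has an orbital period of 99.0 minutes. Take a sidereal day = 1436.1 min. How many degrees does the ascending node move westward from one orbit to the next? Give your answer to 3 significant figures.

T = 99.0 min = 5940.0 s.
During one orbit Earth rotates (5940.0 / 86166) × 360° = 24.82°.

24.8°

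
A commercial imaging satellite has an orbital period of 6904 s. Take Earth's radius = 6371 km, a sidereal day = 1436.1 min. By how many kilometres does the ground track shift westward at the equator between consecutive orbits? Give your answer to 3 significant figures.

3210 km

During one orbit Earth rotates (6904.0 / 86166) × 360° = 28.84°.
At the equator that is 28.84° × (2π·6371/360) km/° = 28.84 × 111.2 = 3207 km.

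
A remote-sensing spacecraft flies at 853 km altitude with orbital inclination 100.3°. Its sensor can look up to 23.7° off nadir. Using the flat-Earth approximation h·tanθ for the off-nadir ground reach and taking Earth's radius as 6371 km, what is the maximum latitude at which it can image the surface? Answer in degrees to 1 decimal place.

Retrograde orbit: the ground track reaches ±(180° − i) = ±(180 − 100.3) = ±79.7°.
Sensor half-swath on the ground ≈ 853·tan(23.7°) = 374 km = 3.37° of latitude.
Maximum observable latitude ≈ 79.7 + 3.37 = 83.1°.

83.1°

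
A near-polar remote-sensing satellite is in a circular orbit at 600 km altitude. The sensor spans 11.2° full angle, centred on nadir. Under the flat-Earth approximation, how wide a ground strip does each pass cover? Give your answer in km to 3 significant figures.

118 km

Half-angle = 11.2°/2 = 5.6°.
Swath width ≈ 2h·tan(θ/2) = 2 × 600 × tan(5.6°) = 117.7 km.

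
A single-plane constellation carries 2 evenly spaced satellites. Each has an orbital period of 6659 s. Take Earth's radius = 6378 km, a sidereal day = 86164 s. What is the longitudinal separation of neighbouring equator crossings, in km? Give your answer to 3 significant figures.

1550 km

Single-satellite node shift = (6659.0/86164) × 360° = 27.82°.
With 2 satellites evenly phased, successive equator crossings are 27.82/2 = 13.911° apart.
That is 13.911 × 111.3 = 1549 km at the equator.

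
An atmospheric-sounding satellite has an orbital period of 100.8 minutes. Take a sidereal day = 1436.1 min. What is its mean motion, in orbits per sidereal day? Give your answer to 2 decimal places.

14.25

T = 100.8 min = 6048.0 s.
Orbits per sidereal day = 86166 / 6048.0 = 14.247.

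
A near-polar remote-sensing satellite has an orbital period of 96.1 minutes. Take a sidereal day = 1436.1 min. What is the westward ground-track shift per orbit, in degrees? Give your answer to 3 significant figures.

T = 96.1 min = 5766.0 s.
During one orbit Earth rotates (5766.0 / 86166) × 360° = 24.09°.

24.1°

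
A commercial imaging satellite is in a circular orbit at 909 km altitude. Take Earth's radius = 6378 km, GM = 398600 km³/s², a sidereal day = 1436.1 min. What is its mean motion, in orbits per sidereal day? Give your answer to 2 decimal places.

Semi-major axis a = 6378 + 909 = 7287 km. Period T = 2π√(a³/μ) = 2π√(7287³/398600) = 6190.6 s = 103.18 min.
Orbits per sidereal day = 86166 / 6190.6 = 13.919.

13.92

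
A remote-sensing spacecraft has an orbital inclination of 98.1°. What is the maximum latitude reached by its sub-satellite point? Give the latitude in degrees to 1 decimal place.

81.9°

Retrograde orbit: the ground track reaches ±(180° − i) = ±(180 − 98.1) = ±81.9°.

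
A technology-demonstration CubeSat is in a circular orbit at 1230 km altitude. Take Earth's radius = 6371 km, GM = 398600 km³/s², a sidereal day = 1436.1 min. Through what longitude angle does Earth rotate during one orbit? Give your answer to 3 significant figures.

Semi-major axis a = 6371 + 1230 = 7601 km. Period T = 2π√(a³/μ) = 2π√(7601³/398600) = 6595.0 s = 109.92 min.
During one orbit Earth rotates (6595.0 / 86166) × 360° = 27.55°.

27.6°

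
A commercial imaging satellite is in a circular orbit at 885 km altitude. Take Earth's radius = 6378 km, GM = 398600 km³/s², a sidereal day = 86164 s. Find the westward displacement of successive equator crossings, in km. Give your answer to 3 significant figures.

2860 km

Semi-major axis a = 6378 + 885 = 7263 km. Period T = 2π√(a³/μ) = 2π√(7263³/398600) = 6160.1 s = 102.67 min.
During one orbit Earth rotates (6160.1 / 86164) × 360° = 25.74°.
At the equator that is 25.74° × (2π·6378/360) km/° = 25.74 × 111.3 = 2865 km.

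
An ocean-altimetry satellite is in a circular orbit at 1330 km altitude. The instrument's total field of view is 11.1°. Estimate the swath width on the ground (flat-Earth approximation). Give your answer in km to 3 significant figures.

258 km

Half-angle = 11.1°/2 = 5.55°.
Swath width ≈ 2h·tan(θ/2) = 2 × 1330 × tan(5.55°) = 258.5 km.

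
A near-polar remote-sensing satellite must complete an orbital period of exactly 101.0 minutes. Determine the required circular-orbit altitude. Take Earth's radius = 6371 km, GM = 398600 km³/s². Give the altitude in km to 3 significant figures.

813 km

T = 101.0 min = 6060.0 s.
From T = 2π√(a³/μ): a = (μ T²/4π²)^(1/3) = (398600 × 6060.0² / 4π²)^(1/3) = 7184 km.
Altitude h = a − R = 7184 − 6371 = 813 km.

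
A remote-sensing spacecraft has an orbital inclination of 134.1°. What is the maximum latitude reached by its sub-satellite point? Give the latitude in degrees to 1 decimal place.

45.9°

Retrograde orbit: the ground track reaches ±(180° − i) = ±(180 − 134.1) = ±45.9°.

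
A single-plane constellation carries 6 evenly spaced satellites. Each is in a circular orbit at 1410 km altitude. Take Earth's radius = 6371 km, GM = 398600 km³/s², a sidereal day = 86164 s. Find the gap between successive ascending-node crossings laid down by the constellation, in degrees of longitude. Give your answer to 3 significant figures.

4.76°

Semi-major axis a = 6371 + 1410 = 7781 km. Period T = 2π√(a³/μ) = 2π√(7781³/398600) = 6830.7 s = 113.84 min.
Single-satellite node shift = (6830.7/86164) × 360° = 28.54°.
With 6 satellites evenly phased, successive equator crossings are 28.54/6 = 4.757° apart.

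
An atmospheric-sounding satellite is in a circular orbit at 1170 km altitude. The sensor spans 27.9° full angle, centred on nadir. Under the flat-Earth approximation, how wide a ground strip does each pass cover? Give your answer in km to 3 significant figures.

Half-angle = 27.9°/2 = 13.95°.
Swath width ≈ 2h·tan(θ/2) = 2 × 1170 × tan(13.95°) = 581.3 km.

581 km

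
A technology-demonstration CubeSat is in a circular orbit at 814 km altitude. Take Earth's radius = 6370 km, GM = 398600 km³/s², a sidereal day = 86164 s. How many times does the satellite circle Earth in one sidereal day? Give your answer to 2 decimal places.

Semi-major axis a = 6370 + 814 = 7184 km. Period T = 2π√(a³/μ) = 2π√(7184³/398600) = 6059.8 s = 101.00 min.
Orbits per sidereal day = 86164 / 6059.8 = 14.219.

14.22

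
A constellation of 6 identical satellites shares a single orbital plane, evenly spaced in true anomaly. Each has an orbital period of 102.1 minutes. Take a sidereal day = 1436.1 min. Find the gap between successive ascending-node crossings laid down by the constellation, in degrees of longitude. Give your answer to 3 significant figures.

T = 102.1 min = 6126.0 s.
Single-satellite node shift = (6126.0/86166) × 360° = 25.59°.
With 6 satellites evenly phased, successive equator crossings are 25.59/6 = 4.266° apart.

4.27°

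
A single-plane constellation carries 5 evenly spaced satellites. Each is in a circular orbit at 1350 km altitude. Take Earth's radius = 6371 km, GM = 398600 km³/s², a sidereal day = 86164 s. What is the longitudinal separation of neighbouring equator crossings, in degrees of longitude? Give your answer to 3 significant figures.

5.64°

Semi-major axis a = 6371 + 1350 = 7721 km. Period T = 2π√(a³/μ) = 2π√(7721³/398600) = 6751.8 s = 112.53 min.
Single-satellite node shift = (6751.8/86164) × 360° = 28.21°.
With 5 satellites evenly phased, successive equator crossings are 28.21/5 = 5.642° apart.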